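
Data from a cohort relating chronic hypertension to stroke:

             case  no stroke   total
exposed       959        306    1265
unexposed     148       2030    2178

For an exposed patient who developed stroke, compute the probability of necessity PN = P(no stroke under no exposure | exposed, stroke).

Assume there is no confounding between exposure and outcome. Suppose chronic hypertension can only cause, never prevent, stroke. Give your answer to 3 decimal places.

p₁ = P(outcome | exposed) = 959/1265 = 0.7581
p₀ = P(outcome | unexposed) = 148/2178 = 0.067952
Under exogeneity and monotonicity, PN = (p₁ − p₀)/p₁.
PN = (0.7581 − 0.067952) / 0.7581 ≈ 0.9104

PN ≈ 0.910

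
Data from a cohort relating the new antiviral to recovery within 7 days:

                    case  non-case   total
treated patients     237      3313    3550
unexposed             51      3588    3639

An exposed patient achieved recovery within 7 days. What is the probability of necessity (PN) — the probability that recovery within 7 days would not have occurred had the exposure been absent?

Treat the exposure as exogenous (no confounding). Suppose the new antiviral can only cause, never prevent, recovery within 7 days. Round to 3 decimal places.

p₁ = P(outcome | exposed) = 237/3550 = 0.066761
p₀ = P(outcome | unexposed) = 51/3639 = 0.014015
Under exogeneity and monotonicity, PN = (p₁ − p₀) / p₁.
PN = (0.066761 − 0.014015) / 0.066761 = 0.052746 / 0.066761 ≈ 0.7901

PN ≈ 0.790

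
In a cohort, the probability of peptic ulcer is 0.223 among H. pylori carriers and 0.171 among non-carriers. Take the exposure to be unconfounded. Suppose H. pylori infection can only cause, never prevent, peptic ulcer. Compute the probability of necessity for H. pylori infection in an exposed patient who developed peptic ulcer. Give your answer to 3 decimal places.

Let p₁ = 0.223, p₀ = 0.171.
Under exogeneity and monotonicity, PN = (p₁ − p₀) / p₁.
PN = (0.223 − 0.171) / 0.223 = 0.052 / 0.223 ≈ 0.2332

PN ≈ 0.233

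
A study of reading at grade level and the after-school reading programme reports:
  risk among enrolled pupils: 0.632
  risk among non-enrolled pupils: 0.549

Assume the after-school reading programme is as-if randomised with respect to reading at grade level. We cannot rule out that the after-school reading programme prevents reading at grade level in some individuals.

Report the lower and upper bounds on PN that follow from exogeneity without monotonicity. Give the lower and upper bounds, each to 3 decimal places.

Let p₁ = 0.632, p₀ = 0.549.
Under exogeneity alone the bounds on PN are max{0,(p₁−p₀)/p₁} ≤ PN ≤ min{1,(1−p₀)/p₁}.
  lower = (p₁ − p₀)/p₁ = 0.083 / 0.632 ≈ 0.1313
  upper = min{1, (1 − p₀)/p₁} = 0.451 / 0.632 ≈ 0.7136

0.131 ≤ PN ≤ 0.714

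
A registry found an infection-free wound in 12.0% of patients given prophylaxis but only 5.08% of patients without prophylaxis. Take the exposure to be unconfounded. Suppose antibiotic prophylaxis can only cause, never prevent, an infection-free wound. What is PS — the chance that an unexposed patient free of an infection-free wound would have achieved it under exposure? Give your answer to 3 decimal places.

PS ≈ 0.073

p₁ = 0.12, p₀ = 0.0508.
Under exogeneity and monotonicity, PS = (p₁ − p₀) / (1 − p₀).
PS = (0.12 − 0.0508) / (1 − 0.0508) = 0.0692 / 0.9492 ≈ 0.0729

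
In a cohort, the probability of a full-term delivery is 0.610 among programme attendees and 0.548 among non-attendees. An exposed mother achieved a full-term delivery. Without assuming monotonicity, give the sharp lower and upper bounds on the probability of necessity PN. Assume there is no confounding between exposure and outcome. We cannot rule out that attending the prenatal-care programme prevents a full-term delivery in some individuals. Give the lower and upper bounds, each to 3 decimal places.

0.102 ≤ PN ≤ 0.741

Let p₁ = 0.61, p₀ = 0.548.
Under exogeneity alone the bounds on PN are max{0,(p₁−p₀)/p₁} ≤ PN ≤ min{1,(1−p₀)/p₁}.
  lower = (p₁ − p₀)/p₁ = 0.062 / 0.61 ≈ 0.1016
  upper = min{1, (1 − p₀)/p₁} = 0.452 / 0.61 ≈ 0.7410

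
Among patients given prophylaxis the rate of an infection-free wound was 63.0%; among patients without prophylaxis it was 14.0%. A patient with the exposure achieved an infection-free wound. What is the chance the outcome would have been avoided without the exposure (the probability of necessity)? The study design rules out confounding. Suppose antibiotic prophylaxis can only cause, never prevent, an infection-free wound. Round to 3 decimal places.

PN ≈ 0.778

p₁ = 0.63, p₀ = 0.14.
Under exogeneity and monotonicity, PN = (p₁ − p₀) / p₁.
PN = (0.63 − 0.14) / 0.63 = 0.49 / 0.63 ≈ 0.7778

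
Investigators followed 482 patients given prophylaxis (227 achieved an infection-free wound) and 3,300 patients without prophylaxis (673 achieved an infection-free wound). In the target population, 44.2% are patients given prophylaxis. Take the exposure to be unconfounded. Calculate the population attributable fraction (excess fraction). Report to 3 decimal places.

PAF ≈ 0.367

p₁ = P(outcome | exposed) = 227/482 = 0.47095
p₀ = P(outcome | unexposed) = 673/3300 = 0.20394
Overall risk P(Y=1) = π·p₁ + (1−π)·p₀ = 0.442×0.47095 + 0.558×0.20394 = 0.32196.
Under exogeneity, PAF = [P(Y=1) − p₀] / P(Y=1).
PAF = (0.32196 − 0.20394) / 0.32196 ≈ 0.3666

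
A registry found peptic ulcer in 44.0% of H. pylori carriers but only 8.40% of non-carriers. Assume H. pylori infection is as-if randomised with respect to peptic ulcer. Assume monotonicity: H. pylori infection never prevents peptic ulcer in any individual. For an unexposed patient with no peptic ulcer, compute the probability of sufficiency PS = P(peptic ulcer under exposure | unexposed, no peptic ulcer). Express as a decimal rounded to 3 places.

p₁ = 0.44, p₀ = 0.084.
Under exogeneity and monotonicity, PS = (p₁ − p₀) / (1 − p₀).
PS = (0.44 − 0.084) / (1 − 0.084) = 0.356 / 0.916 ≈ 0.3886

PS ≈ 0.389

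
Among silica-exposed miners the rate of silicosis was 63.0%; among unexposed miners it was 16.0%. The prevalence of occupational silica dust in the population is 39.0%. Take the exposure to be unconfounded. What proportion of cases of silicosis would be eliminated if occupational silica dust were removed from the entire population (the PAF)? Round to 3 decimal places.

p₁ = 0.63, p₀ = 0.16.
Overall risk P(Y=1) = π·p₁ + (1−π)·p₀ = 0.39×0.63 + 0.61×0.16 = 0.3433.
Under exogeneity, PAF = [P(Y=1) − p₀] / P(Y=1).
PAF = (0.3433 − 0.16) / 0.3433 ≈ 0.5339

PAF ≈ 0.534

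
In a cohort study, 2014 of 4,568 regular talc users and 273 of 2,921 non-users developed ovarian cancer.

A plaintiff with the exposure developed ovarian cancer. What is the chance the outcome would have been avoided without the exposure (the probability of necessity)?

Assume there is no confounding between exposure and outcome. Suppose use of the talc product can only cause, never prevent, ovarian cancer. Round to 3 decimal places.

p₁ = P(outcome | exposed) = 2014/4568 = 0.44089
p₀ = P(outcome | unexposed) = 273/2921 = 0.093461
Under exogeneity and monotonicity, PN = (p₁ − p₀) / p₁.
PN = (0.44089 − 0.093461) / 0.44089 = 0.34743 / 0.44089 ≈ 0.7880

PN ≈ 0.788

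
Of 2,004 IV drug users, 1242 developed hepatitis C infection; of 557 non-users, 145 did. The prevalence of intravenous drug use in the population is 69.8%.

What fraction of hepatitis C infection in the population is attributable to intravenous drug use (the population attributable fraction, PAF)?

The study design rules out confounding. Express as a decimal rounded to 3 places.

p₁ = P(outcome | exposed) = 1242/2004 = 0.61976
p₀ = P(outcome | unexposed) = 145/557 = 0.26032
Overall risk P(Y=1) = π·p₁ + (1−π)·p₀ = 0.698×0.61976 + 0.302×0.26032 = 0.51121.
Under exogeneity, PAF = [P(Y=1) − p₀] / P(Y=1).
PAF = (0.51121 − 0.26032) / 0.51121 ≈ 0.4908

PAF ≈ 0.491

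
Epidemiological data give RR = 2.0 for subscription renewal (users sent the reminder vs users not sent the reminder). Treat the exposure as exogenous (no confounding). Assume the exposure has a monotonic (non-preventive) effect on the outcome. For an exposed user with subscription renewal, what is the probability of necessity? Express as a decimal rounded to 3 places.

PN ≈ 0.500

Under exogeneity and monotonicity, PN = (RR − 1) / RR = 1 − 1/RR.
PN = (2.0 − 1) / 2.0 = 1 / 2.0 ≈ 0.5000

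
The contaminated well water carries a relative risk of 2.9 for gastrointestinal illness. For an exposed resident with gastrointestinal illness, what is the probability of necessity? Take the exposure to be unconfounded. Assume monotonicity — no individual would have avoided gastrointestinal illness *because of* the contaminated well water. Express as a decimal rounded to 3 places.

Under exogeneity and monotonicity, PN = (RR − 1) / RR = 1 − 1/RR.
PN = (2.9 − 1) / 2.9 = 1.9 / 2.9 ≈ 0.6552

PN ≈ 0.655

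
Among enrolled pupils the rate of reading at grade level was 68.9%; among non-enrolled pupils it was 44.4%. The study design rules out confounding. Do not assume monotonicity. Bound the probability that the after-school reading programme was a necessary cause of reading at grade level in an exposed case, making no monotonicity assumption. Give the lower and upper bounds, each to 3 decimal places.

p₁ = 0.689, p₀ = 0.444.
Under exogeneity alone the bounds on PN are max{0,(p₁−p₀)/p₁} ≤ PN ≤ min{1,(1−p₀)/p₁}.
  lower = (p₁ − p₀)/p₁ = 0.245 / 0.689 ≈ 0.3556
  upper = min{1, (1 − p₀)/p₁} = 0.556 / 0.689 ≈ 0.8070

0.356 ≤ PN ≤ 0.807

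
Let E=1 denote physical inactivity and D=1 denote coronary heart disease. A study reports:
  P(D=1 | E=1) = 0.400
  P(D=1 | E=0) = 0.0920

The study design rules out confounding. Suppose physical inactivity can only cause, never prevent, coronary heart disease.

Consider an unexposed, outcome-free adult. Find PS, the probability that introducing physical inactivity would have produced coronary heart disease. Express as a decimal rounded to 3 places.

PS ≈ 0.339

Let p₁ = 0.4, p₀ = 0.092.
Under exogeneity and monotonicity, PS = (p₁ − p₀) / (1 − p₀).
PS = (0.4 − 0.092) / (1 − 0.092) = 0.308 / 0.908 ≈ 0.3392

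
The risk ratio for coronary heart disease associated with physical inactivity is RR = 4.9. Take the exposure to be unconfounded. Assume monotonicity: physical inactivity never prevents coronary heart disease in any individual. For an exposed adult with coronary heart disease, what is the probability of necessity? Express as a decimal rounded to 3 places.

PN ≈ 0.796

Under exogeneity and monotonicity, PN = (RR − 1) / RR = 1 − 1/RR.
PN = (4.9 − 1) / 4.9 = 3.9 / 4.9 ≈ 0.7959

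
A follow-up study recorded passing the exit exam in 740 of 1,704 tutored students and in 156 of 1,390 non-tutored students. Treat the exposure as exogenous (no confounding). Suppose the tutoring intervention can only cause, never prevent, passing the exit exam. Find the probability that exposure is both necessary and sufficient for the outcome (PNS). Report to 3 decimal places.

p₁ = P(outcome | exposed) = 740/1704 = 0.43427
p₀ = P(outcome | unexposed) = 156/1390 = 0.11223
Under exogeneity and monotonicity, PNS = p₁ − p₀.
PNS = 0.43427 − 0.11223 = 0.32204

PNS ≈ 0.322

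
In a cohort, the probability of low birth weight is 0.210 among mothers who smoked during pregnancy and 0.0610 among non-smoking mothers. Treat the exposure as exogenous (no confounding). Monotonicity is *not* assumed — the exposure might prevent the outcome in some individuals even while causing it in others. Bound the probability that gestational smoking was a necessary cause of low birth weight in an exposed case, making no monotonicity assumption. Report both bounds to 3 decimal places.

0.710 ≤ PN ≤ 1.000

Let p₁ = 0.21, p₀ = 0.061.
Under exogeneity alone the bounds on PN are max{0,(p₁−p₀)/p₁} ≤ PN ≤ min{1,(1−p₀)/p₁}.
  lower = (p₁ − p₀)/p₁ = 0.149 / 0.21 ≈ 0.7095
  upper = min{1, (1 − p₀)/p₁} = 0.939 / 0.21 ≈ 4.4714 → capped at 1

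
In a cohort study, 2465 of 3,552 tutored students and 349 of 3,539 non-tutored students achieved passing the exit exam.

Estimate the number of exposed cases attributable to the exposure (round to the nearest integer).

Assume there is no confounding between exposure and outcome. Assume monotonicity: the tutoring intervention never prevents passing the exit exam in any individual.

p₁ = P(outcome | exposed) = 2465/3552 = 0.69398
p₀ = P(outcome | unexposed) = 349/3539 = 0.098615
PN = (p₁ − p₀)/p₁ = (0.69398 − 0.098615) / 0.69398 ≈ 0.85790.
Attributable cases ≈ PN × (exposed cases) = 0.85790 × 2465 ≈ 2114.72.

about 2115 cases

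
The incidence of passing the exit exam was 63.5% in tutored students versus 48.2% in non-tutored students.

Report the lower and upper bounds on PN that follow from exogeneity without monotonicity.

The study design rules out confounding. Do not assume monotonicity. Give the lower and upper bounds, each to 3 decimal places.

0.241 ≤ PN ≤ 0.816

p₁ = 0.635, p₀ = 0.482.
Under exogeneity alone the bounds on PN are max{0,(p₁−p₀)/p₁} ≤ PN ≤ min{1,(1−p₀)/p₁}.
  lower = (p₁ − p₀)/p₁ = 0.153 / 0.635 ≈ 0.2409
  upper = min{1, (1 − p₀)/p₁} = 0.518 / 0.635 ≈ 0.8157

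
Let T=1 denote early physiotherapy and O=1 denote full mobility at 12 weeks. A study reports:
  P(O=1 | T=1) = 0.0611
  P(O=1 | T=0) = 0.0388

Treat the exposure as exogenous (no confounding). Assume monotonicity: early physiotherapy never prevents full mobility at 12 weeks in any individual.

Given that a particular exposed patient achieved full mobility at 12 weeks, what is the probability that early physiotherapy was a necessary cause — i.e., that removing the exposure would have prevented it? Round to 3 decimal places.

PN ≈ 0.365

Let p₁ = 0.0611, p₀ = 0.0388.
Under exogeneity and monotonicity, PN = (p₁ − p₀) / p₁.
PN = (0.0611 − 0.0388) / 0.0611 = 0.0223 / 0.0611 ≈ 0.3650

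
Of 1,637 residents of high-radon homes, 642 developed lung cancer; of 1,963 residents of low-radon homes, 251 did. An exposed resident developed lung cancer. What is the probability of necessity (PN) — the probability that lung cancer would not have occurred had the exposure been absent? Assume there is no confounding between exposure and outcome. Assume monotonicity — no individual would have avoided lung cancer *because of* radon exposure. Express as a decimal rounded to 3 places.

p₁ = P(outcome | exposed) = 642/1637 = 0.39218
p₀ = P(outcome | unexposed) = 251/1963 = 0.12787
Under exogeneity and monotonicity, PN = (p₁ − p₀) / p₁.
PN = (0.39218 − 0.12787) / 0.39218 = 0.26432 / 0.39218 ≈ 0.6740

PN ≈ 0.674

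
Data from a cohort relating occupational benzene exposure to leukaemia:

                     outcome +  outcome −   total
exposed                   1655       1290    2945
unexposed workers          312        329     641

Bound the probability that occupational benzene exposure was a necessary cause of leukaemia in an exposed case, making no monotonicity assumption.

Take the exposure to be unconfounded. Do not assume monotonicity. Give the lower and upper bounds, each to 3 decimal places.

p₁ = P(outcome | exposed) = 1655/2945 = 0.56197
p₀ = P(outcome | unexposed) = 312/641 = 0.48674
Under exogeneity alone the bounds on PN are max{0,(p₁−p₀)/p₁} ≤ PN ≤ min{1,(1−p₀)/p₁}.
  lower = (p₁ − p₀)/p₁ = 0.07523 / 0.56197 ≈ 0.1339
  upper = min{1, (1 − p₀)/p₁} = 0.51326 / 0.56197 ≈ 0.9133

0.134 ≤ PN ≤ 0.913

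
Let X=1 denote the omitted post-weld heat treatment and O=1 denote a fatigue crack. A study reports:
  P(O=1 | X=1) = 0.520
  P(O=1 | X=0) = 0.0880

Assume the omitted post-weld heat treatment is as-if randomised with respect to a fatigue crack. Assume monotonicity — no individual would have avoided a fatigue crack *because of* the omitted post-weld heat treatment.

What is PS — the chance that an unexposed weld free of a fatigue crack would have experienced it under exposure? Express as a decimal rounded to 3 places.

Let p₁ = 0.52, p₀ = 0.088.
Under exogeneity and monotonicity, PS = (p₁ − p₀) / (1 − p₀).
PS = (0.52 − 0.088) / (1 − 0.088) = 0.432 / 0.912 ≈ 0.4737

PS ≈ 0.474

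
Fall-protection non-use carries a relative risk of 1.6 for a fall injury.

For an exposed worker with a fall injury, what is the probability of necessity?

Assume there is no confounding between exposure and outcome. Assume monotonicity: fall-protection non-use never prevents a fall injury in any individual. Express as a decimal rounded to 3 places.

Under exogeneity and monotonicity, PN = (RR − 1) / RR = 1 − 1/RR.
PN = (1.6 − 1) / 1.6 = 0.6 / 1.6 ≈ 0.3750

PN ≈ 0.375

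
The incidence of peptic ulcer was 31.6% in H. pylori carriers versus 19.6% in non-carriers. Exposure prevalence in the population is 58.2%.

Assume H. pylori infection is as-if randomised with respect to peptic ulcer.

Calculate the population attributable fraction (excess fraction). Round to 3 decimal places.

PAF ≈ 0.263

p₁ = 0.316, p₀ = 0.196.
Overall risk P(Y=1) = π·p₁ + (1−π)·p₀ = 0.582×0.316 + 0.418×0.196 = 0.26584.
Under exogeneity, PAF = [P(Y=1) − p₀] / P(Y=1).
PAF = (0.26584 − 0.196) / 0.26584 ≈ 0.2627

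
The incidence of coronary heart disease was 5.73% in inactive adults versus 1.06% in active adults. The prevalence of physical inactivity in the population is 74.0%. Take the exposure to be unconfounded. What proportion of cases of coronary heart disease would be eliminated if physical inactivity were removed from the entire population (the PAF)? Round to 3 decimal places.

PAF ≈ 0.765

p₁ = 0.0573, p₀ = 0.0106.
Overall risk P(Y=1) = π·p₁ + (1−π)·p₀ = 0.74×0.0573 + 0.26×0.0106 = 0.045158.
Under exogeneity, PAF = [P(Y=1) − p₀] / P(Y=1).
PAF = (0.045158 − 0.0106) / 0.045158 ≈ 0.7653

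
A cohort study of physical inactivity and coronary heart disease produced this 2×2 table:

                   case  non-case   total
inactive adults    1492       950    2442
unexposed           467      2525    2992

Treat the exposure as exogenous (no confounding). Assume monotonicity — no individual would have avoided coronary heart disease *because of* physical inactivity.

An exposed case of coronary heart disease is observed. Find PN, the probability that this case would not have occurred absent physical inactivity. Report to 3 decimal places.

p₁ = P(outcome | exposed) = 1492/2442 = 0.61097
p₀ = P(outcome | unexposed) = 467/2992 = 0.15608
Under exogeneity and monotonicity, PN = (p₁ − p₀) / p₁.
PN = (0.61097 − 0.15608) / 0.61097 = 0.45489 / 0.61097 ≈ 0.7445

PN ≈ 0.745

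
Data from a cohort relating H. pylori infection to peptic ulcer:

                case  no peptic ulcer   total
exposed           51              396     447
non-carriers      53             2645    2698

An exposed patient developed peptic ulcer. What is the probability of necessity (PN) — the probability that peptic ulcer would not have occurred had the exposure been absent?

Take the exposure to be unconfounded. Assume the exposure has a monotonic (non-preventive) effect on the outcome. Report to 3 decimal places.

p₁ = P(outcome | exposed) = 51/447 = 0.11409
p₀ = P(outcome | unexposed) = 53/2698 = 0.019644
Under exogeneity and monotonicity, PN = (p₁ − p₀) / p₁.
PN = (0.11409 − 0.019644) / 0.11409 = 0.09445 / 0.11409 ≈ 0.8278

PN ≈ 0.828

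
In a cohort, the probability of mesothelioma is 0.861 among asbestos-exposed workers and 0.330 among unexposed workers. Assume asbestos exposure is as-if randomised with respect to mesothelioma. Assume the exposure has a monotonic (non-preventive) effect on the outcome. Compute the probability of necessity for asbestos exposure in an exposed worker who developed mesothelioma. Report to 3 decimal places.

Let p₁ = 0.861, p₀ = 0.33.
Under exogeneity and monotonicity, PN = (p₁ − p₀) / p₁.
PN = (0.861 − 0.33) / 0.861 = 0.531 / 0.861 ≈ 0.6167

PN ≈ 0.617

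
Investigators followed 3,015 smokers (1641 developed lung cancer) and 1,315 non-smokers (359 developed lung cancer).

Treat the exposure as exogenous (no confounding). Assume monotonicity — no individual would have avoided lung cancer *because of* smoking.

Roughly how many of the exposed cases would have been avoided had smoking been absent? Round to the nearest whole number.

p₁ = P(outcome | exposed) = 1641/3015 = 0.54428
p₀ = P(outcome | unexposed) = 359/1315 = 0.273
PN = (p₁ − p₀)/p₁ = (0.54428 − 0.273) / 0.54428 ≈ 0.49841.
Attributable cases ≈ PN × (exposed cases) = 0.49841 × 1641 ≈ 817.89.

about 818 cases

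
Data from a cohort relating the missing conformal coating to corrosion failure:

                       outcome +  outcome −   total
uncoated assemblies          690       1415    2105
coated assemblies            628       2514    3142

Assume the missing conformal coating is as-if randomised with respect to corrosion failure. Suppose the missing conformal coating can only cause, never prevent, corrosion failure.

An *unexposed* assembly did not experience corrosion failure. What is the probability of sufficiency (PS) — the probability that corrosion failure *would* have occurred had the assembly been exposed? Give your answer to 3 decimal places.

p₁ = P(outcome | exposed) = 690/2105 = 0.32779
p₀ = P(outcome | unexposed) = 628/3142 = 0.19987
Under exogeneity and monotonicity, PS = (p₁ − p₀) / (1 − p₀).
PS = (0.32779 − 0.19987) / (1 − 0.19987) = 0.12792 / 0.80013 ≈ 0.1599

PS ≈ 0.160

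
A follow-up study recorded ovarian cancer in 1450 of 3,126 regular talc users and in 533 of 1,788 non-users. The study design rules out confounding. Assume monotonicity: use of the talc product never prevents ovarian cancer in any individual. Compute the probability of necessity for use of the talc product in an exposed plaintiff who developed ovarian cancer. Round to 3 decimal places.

p₁ = P(outcome | exposed) = 1450/3126 = 0.46385
p₀ = P(outcome | unexposed) = 533/1788 = 0.2981
Under exogeneity and monotonicity, PN = (p₁ − p₀) / p₁.
PN = (0.46385 − 0.2981) / 0.46385 = 0.16575 / 0.46385 ≈ 0.3573

PN ≈ 0.357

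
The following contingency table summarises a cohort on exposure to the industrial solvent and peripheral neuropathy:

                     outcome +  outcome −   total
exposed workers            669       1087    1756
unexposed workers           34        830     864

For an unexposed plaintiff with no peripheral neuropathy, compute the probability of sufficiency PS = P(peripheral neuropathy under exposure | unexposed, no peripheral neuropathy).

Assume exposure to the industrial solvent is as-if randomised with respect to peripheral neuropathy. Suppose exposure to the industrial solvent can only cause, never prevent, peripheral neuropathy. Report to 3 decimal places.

PS ≈ 0.356

p₁ = P(outcome | exposed) = 669/1756 = 0.38098
p₀ = P(outcome | unexposed) = 34/864 = 0.039352
Under exogeneity and monotonicity, PS = (p₁ − p₀) / (1 − p₀).
PS = (0.38098 − 0.039352) / (1 − 0.039352) = 0.34163 / 0.96065 ≈ 0.3556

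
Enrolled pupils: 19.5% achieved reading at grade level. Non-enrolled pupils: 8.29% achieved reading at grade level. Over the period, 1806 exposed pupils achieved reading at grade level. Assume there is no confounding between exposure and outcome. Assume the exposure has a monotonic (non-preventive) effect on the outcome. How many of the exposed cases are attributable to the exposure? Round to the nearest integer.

p₁ = 0.195, p₀ = 0.0829.
PN = (p₁ − p₀)/p₁ = (0.195 − 0.0829) / 0.195 ≈ 0.57487.
Attributable cases ≈ PN × (exposed cases) = 0.57487 × 1806 ≈ 1038.22.

about 1038 cases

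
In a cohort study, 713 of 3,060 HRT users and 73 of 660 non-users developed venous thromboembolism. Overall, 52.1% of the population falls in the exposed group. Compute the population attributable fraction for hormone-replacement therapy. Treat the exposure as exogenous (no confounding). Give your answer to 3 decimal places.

p₁ = P(outcome | exposed) = 713/3060 = 0.23301
p₀ = P(outcome | unexposed) = 73/660 = 0.11061
Overall risk P(Y=1) = π·p₁ + (1−π)·p₀ = 0.521×0.23301 + 0.479×0.11061 = 0.17438.
Under exogeneity, PAF = [P(Y=1) − p₀] / P(Y=1).
PAF = (0.17438 − 0.11061) / 0.17438 ≈ 0.3657

PAF ≈ 0.366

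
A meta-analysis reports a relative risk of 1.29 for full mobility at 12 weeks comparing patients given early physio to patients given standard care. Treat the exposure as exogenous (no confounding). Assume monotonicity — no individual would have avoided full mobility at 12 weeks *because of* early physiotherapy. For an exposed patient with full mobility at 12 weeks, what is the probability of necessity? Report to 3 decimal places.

Under exogeneity and monotonicity, PN = (RR − 1) / RR = 1 − 1/RR.
PN = (1.29 − 1) / 1.29 = 0.29 / 1.29 ≈ 0.2248

PN ≈ 0.225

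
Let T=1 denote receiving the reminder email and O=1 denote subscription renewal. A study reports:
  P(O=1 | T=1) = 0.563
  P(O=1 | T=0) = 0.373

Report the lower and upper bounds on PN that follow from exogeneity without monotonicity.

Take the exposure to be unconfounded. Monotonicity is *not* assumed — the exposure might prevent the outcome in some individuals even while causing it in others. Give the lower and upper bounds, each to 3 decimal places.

0.337 ≤ PN ≤ 1.000

Let p₁ = 0.563, p₀ = 0.373.
Under exogeneity alone the bounds on PN are max{0,(p₁−p₀)/p₁} ≤ PN ≤ min{1,(1−p₀)/p₁}.
  lower = (p₁ − p₀)/p₁ = 0.19 / 0.563 ≈ 0.3375
  upper = min{1, (1 − p₀)/p₁} = 0.627 / 0.563 ≈ 1.1137 → capped at 1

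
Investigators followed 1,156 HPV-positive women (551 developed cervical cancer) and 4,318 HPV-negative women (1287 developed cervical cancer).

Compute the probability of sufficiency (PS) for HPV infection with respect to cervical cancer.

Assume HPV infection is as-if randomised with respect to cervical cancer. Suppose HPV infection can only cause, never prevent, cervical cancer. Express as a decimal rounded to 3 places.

p₁ = P(outcome | exposed) = 551/1156 = 0.47664
p₀ = P(outcome | unexposed) = 1287/4318 = 0.29805
Under exogeneity and monotonicity, PS = (p₁ − p₀) / (1 − p₀).
PS = (0.47664 − 0.29805) / (1 − 0.29805) = 0.17859 / 0.70195 ≈ 0.2544

PS ≈ 0.254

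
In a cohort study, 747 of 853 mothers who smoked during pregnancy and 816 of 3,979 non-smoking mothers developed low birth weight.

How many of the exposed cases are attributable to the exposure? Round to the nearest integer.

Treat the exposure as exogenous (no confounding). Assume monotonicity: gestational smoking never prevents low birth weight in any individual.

about 572 cases

p₁ = P(outcome | exposed) = 747/853 = 0.87573
p₀ = P(outcome | unexposed) = 816/3979 = 0.20508
PN = (p₁ − p₀)/p₁ = (0.87573 − 0.20508) / 0.87573 ≈ 0.76582.
Attributable cases ≈ PN × (exposed cases) = 0.76582 × 747 ≈ 572.07.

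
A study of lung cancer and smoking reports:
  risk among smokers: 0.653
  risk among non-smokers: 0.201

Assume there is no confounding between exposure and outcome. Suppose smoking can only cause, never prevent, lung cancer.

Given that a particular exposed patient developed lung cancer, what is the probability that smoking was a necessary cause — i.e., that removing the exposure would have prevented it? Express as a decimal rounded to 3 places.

PN ≈ 0.692

Let p₁ = 0.653, p₀ = 0.201.
Under exogeneity and monotonicity, PN = (p₁ − p₀) / p₁.
PN = (0.653 − 0.201) / 0.653 = 0.452 / 0.653 ≈ 0.6922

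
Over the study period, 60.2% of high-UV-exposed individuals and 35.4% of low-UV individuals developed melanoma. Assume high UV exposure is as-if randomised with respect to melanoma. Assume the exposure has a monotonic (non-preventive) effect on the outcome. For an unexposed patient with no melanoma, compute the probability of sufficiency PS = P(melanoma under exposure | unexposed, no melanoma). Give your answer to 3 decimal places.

p₁ = 0.602, p₀ = 0.354.
Under exogeneity and monotonicity, PS = (p₁ − p₀) / (1 − p₀).
PS = (0.602 − 0.354) / (1 − 0.354) = 0.248 / 0.646 ≈ 0.3839

PS ≈ 0.384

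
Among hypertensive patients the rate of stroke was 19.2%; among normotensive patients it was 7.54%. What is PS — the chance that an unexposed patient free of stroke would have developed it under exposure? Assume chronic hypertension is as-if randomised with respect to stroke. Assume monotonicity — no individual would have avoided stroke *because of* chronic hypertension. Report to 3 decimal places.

PS ≈ 0.126

p₁ = 0.192, p₀ = 0.0754.
Under exogeneity and monotonicity, PS = (p₁ − p₀) / (1 − p₀).
PS = (0.192 − 0.0754) / (1 − 0.0754) = 0.1166 / 0.9246 ≈ 0.1261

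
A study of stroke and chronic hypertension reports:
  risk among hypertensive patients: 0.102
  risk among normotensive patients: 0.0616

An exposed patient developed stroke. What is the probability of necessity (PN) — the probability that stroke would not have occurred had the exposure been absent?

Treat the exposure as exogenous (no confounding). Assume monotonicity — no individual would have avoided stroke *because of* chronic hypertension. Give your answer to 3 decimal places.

PN ≈ 0.396

Let p₁ = 0.102, p₀ = 0.0616.
Under exogeneity and monotonicity, PN = (p₁ − p₀) / p₁.
PN = (0.102 − 0.0616) / 0.102 = 0.0404 / 0.102 ≈ 0.3961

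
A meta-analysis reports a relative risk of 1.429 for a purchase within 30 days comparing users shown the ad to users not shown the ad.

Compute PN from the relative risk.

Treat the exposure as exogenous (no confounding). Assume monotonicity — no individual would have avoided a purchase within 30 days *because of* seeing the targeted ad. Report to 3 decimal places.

PN ≈ 0.300

Under exogeneity and monotonicity, PN = (RR − 1) / RR = 1 − 1/RR.
PN = (1.429 − 1) / 1.429 = 0.429 / 1.429 ≈ 0.3002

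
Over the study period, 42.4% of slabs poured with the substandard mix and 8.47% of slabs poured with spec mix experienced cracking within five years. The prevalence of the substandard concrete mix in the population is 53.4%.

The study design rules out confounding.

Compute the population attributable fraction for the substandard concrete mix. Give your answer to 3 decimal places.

p₁ = 0.424, p₀ = 0.0847.
Overall risk P(Y=1) = π·p₁ + (1−π)·p₀ = 0.534×0.424 + 0.466×0.0847 = 0.26589.
Under exogeneity, PAF = [P(Y=1) − p₀] / P(Y=1).
PAF = (0.26589 − 0.0847) / 0.26589 ≈ 0.6814

PAF ≈ 0.681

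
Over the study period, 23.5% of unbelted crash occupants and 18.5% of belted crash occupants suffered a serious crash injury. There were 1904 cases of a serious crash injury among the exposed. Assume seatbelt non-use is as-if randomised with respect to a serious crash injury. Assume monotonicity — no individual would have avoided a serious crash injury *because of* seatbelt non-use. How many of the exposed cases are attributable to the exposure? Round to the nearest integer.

p₁ = 0.235, p₀ = 0.185.
PN = (p₁ − p₀)/p₁ = (0.235 − 0.185) / 0.235 ≈ 0.21277.
Attributable cases ≈ PN × (exposed cases) = 0.21277 × 1904 ≈ 405.11.

about 405 cases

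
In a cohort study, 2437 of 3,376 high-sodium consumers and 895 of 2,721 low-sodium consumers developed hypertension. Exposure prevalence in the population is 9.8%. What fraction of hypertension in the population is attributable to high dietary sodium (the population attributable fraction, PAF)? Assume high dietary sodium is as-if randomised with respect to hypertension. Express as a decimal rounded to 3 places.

p₁ = P(outcome | exposed) = 2437/3376 = 0.72186
p₀ = P(outcome | unexposed) = 895/2721 = 0.32892
Overall risk P(Y=1) = π·p₁ + (1−π)·p₀ = 0.098×0.72186 + 0.902×0.32892 = 0.36743.
Under exogeneity, PAF = [P(Y=1) − p₀] / P(Y=1).
PAF = (0.36743 − 0.32892) / 0.36743 ≈ 0.1048

PAF ≈ 0.105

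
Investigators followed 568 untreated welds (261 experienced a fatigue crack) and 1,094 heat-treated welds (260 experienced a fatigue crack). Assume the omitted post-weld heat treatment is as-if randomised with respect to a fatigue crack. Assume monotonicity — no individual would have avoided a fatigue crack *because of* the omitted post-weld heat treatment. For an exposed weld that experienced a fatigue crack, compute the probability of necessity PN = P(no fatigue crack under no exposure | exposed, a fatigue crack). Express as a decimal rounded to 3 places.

PN ≈ 0.483

p₁ = P(outcome | exposed) = 261/568 = 0.45951
p₀ = P(outcome | unexposed) = 260/1094 = 0.23766
Under exogeneity and monotonicity, PN = (p₁ − p₀) / p₁.
PN = (0.45951 − 0.23766) / 0.45951 = 0.22185 / 0.45951 ≈ 0.4828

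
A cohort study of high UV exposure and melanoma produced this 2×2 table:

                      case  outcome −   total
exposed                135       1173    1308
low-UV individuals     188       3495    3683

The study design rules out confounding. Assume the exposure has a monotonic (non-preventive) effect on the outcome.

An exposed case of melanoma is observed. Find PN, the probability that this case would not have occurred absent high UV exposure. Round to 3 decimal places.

p₁ = P(outcome | exposed) = 135/1308 = 0.10321
p₀ = P(outcome | unexposed) = 188/3683 = 0.051045
Under exogeneity and monotonicity, PN = (p₁ − p₀) / p₁.
PN = (0.10321 − 0.051045) / 0.10321 = 0.052166 / 0.10321 ≈ 0.5054

PN ≈ 0.505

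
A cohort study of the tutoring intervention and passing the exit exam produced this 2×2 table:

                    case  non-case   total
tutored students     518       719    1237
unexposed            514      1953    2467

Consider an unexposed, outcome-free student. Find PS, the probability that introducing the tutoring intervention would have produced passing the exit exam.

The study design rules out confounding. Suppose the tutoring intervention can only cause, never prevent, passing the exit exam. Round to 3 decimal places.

p₁ = P(outcome | exposed) = 518/1237 = 0.41876
p₀ = P(outcome | unexposed) = 514/2467 = 0.20835
Under exogeneity and monotonicity, PS = (p₁ − p₀) / (1 − p₀).
PS = (0.41876 − 0.20835) / (1 − 0.20835) = 0.2104 / 0.79165 ≈ 0.2658

PS ≈ 0.266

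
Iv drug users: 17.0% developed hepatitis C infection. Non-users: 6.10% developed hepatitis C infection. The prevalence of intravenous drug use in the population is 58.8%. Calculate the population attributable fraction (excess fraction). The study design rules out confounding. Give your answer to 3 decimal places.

p₁ = 0.17, p₀ = 0.061.
Overall risk P(Y=1) = π·p₁ + (1−π)·p₀ = 0.588×0.17 + 0.412×0.061 = 0.12509.
Under exogeneity, PAF = [P(Y=1) − p₀] / P(Y=1).
PAF = (0.12509 − 0.061) / 0.12509 ≈ 0.5124

PAF ≈ 0.512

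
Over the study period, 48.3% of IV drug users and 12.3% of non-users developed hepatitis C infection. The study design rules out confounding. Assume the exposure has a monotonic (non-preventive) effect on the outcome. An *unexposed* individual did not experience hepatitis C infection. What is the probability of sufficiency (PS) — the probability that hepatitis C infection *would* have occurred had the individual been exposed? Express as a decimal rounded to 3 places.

p₁ = 0.483, p₀ = 0.123.
Under exogeneity and monotonicity, PS = (p₁ − p₀) / (1 − p₀).
PS = (0.483 − 0.123) / (1 − 0.123) = 0.36 / 0.877 ≈ 0.4105

PS ≈ 0.410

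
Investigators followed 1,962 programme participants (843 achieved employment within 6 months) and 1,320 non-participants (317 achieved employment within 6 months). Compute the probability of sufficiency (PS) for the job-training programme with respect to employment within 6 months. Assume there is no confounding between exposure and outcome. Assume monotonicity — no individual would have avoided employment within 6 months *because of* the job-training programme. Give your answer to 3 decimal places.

p₁ = P(outcome | exposed) = 843/1962 = 0.42966
p₀ = P(outcome | unexposed) = 317/1320 = 0.24015
Under exogeneity and monotonicity, PS = (p₁ − p₀) / (1 − p₀).
PS = (0.42966 − 0.24015) / (1 − 0.24015) = 0.18951 / 0.75985 ≈ 0.2494

PS ≈ 0.249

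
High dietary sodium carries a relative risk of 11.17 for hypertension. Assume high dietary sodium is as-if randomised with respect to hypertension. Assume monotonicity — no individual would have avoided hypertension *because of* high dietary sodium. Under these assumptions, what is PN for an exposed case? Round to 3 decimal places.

PN ≈ 0.910

Under exogeneity and monotonicity, PN = (RR − 1) / RR = 1 − 1/RR.
PN = (11.17 − 1) / 11.17 = 10.17 / 11.17 ≈ 0.9105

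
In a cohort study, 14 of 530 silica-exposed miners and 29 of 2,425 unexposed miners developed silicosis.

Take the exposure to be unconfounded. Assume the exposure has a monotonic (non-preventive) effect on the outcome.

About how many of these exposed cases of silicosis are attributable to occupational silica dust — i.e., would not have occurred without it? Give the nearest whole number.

p₁ = P(outcome | exposed) = 14/530 = 0.026415
p₀ = P(outcome | unexposed) = 29/2425 = 0.011959
PN = (p₁ − p₀)/p₁ = (0.026415 − 0.011959) / 0.026415 ≈ 0.54728.
Attributable cases ≈ PN × (exposed cases) = 0.54728 × 14 ≈ 7.66.

about 8 cases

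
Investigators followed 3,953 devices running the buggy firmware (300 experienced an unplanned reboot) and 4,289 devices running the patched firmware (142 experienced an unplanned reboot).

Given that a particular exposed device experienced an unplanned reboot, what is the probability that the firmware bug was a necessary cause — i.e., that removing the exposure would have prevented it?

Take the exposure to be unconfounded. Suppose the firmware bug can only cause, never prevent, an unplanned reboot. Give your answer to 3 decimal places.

PN ≈ 0.564

p₁ = P(outcome | exposed) = 300/3953 = 0.075892
p₀ = P(outcome | unexposed) = 142/4289 = 0.033108
Under exogeneity and monotonicity, PN = (p₁ − p₀) / p₁.
PN = (0.075892 − 0.033108) / 0.075892 = 0.042784 / 0.075892 ≈ 0.5637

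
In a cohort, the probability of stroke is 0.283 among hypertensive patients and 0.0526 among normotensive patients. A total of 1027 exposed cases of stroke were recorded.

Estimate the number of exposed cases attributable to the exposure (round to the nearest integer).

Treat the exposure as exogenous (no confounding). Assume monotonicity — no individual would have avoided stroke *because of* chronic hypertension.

about 836 cases

Let p₁ = 0.283, p₀ = 0.0526.
PN = (p₁ − p₀)/p₁ = (0.283 − 0.0526) / 0.283 ≈ 0.81413.
Attributable cases ≈ PN × (exposed cases) = 0.81413 × 1027 ≈ 836.12.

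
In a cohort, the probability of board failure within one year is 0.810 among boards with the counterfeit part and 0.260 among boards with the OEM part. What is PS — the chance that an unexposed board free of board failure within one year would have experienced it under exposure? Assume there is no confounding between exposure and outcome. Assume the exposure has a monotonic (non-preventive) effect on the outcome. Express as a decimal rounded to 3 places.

PS ≈ 0.743

Let p₁ = 0.81, p₀ = 0.26.
Under exogeneity and monotonicity, PS = (p₁ − p₀) / (1 − p₀).
PS = (0.81 − 0.26) / (1 − 0.26) = 0.55 / 0.74 ≈ 0.7432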